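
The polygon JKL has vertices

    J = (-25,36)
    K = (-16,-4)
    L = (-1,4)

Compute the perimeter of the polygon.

98

|JK| = √((9)² + (-40)²) = √1681 = 41
|KL| = √((15)² + (8)²) = √289 = 17
|LJ| = √((-24)² + (32)²) = √1600 = 40
Perimeter = 41 + 17 + 40 = 98.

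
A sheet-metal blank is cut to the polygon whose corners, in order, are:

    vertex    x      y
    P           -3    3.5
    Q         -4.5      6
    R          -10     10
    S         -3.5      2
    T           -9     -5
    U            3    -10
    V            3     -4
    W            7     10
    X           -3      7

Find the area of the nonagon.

166.875

Σ = (-2.25) + (15) + (15) + (35.5) + (105) + (18) + (58) + (79) + (10.5) = 333.75
Area = |Σ|/2 = 166.875.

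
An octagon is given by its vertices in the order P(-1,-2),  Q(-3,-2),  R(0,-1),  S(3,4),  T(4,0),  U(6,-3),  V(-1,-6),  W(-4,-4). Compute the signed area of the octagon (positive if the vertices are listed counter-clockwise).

-40.5

Apply the surveyor's formula: 2A = Σ (x_i·y_{i+1} − x_{i+1}·y_i), indices taken mod 8.
P→Q: (-1)(-2) − (-3)(-2) = -4
Q→R: (-3)(-1) − (0)(-2) = 3
R→S: (0)(4) − (3)(-1) = 3
S→T: (3)(0) − (4)(4) = -16
T→U: (4)(-3) − (6)(0) = -12
U→V: (6)(-6) − (-1)(-3) = -39
V→W: (-1)(-4) − (-4)(-6) = -20
W→P: (-4)(-2) − (-1)(-4) = 4
Σ = -81
Signed area = Σ/2 = -40.5 (negative ⇒ clockwise traversal).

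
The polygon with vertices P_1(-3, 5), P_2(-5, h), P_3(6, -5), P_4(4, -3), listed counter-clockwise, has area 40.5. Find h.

-2

Write out the shoelace sum; only the two edges meeting at P_2 involve h:
2·Area = [((-3)·h − (-5)·5) + ((-5)·(-5) − 6·h)] + 13
       = -9·h + 63 = 81
⇒ h = -2.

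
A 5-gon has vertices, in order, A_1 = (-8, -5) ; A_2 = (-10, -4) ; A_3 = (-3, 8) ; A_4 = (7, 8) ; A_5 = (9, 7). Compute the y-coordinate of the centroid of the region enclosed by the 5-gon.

603/202

Apply the shoelace formula. First the cross-terms c_i = x_i·y_{i+1} − x_{i+1}·y_i:
  -18, -92, -80, -23, 11  ⇒  2A = -202, A = -101.
Then Σ (y_i + y_{i+1})·c_i = -1809, so ȳ = -1809 / (6·(-101)) = 603/202.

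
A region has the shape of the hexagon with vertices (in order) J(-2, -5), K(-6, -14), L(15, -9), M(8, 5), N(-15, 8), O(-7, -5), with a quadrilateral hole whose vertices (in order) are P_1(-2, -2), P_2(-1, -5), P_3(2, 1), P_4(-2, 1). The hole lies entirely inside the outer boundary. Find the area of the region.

338.5

Outer boundary:
Σ = (-2) + (264) + (147) + (139) + (131) + (25) = 704
Area = |Σ|/2 = 352.
Hole:
Apply the shoelace formula: 2A = Σ (x_i·y_{i+1} − x_{i+1}·y_i), indices taken mod 4.
P_1→P_2: (-2)(-5) − (-1)(-2) = 8
P_2→P_3: (-1)(1) − (2)(-5) = 9
P_3→P_4: (2)(1) − (-2)(1) = 4
P_4→P_1: (-2)(-2) − (-2)(1) = 6
Σ = 27
Area = |Σ|/2 = 13.5.
Net area = 352 − 13.5 = 338.5.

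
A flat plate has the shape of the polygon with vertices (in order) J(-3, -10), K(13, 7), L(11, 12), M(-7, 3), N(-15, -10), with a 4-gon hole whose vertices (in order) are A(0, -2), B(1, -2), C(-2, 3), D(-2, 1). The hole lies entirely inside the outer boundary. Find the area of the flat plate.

Outer boundary:
Apply Gauss's area formula: 2A = Σ (x_i·y_{i+1} − x_{i+1}·y_i), indices taken mod 5.
Σ = (109) + (79) + (117) + (115) + (120) = 540
Area = |Σ|/2 = 270.
Hole:
Apply Gauss's area formula: 2A = Σ (x_i·y_{i+1} − x_{i+1}·y_i), indices taken mod 4.
Σ = (2) + (-1) + (4) + (4) = 9
Area = |Σ|/2 = 4.5.
Net area = 270 − 4.5 = 265.5.

265.5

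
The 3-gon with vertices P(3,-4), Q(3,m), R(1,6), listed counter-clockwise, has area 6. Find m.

Write out the shoelace sum; only the two edges meeting at Q involve m:
2·Area = [(3·m − 3·(-4)) + (3·6 − 1·m)] + -22
       = 2·m + 8 = 12
⇒ m = 2.

2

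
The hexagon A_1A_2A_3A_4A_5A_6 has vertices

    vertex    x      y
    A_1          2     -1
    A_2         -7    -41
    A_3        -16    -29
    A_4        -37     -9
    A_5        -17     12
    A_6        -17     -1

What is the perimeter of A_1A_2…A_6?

146

|A_1A_2| = √((-9)² + (-40)²) = √1681 = 41
|A_2A_3| = √((-9)² + (12)²) = √225 = 15
|A_3A_4| = √((-21)² + (20)²) = √841 = 29
|A_4A_5| = √((20)² + (21)²) = √841 = 29
|A_5A_6| = √((0)² + (-13)²) = √169 = 13
|A_6A_1| = √((19)² + (0)²) = √361 = 19
Perimeter = 41 + 15 + 29 + 29 + 13 + 19 = 146.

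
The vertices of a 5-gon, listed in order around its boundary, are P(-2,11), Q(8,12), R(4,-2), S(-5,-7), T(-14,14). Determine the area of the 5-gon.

254

Apply the shoelace (surveyor's) formula: 2A = Σ (x_i·y_{i+1} − x_{i+1}·y_i), indices taken mod 5.
Σ = (-112) + (-64) + (-38) + (-168) + (-126) = -508
Area = |Σ|/2 = 254.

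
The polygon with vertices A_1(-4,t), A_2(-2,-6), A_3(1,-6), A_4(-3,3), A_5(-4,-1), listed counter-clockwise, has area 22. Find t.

The doubled signed area Σ (x_i y_{i+1} − x_{i+1} y_i) is linear in t.
With t=0 it equals 38; the coefficient of t is -2 (from the two edges through A_1).
So -2·t + 38 = 2·22 = 44 ⇒ t = -3.

-3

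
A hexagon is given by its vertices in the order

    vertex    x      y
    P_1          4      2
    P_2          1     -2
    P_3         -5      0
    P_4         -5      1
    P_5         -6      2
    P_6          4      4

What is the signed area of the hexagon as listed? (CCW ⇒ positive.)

-34.5

Apply the shoelace (surveyor's) formula: 2A = Σ (x_i·y_{i+1} − x_{i+1}·y_i), indices taken mod 6.
Cross-terms: -10, -10, -5, -4, -32, -8  ⇒  Σ = -69
Signed area = Σ/2 = -34.5 (negative ⇒ clockwise traversal).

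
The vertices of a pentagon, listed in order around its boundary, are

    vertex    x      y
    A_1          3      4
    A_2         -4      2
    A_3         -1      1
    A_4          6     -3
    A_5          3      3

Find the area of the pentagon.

23.5

Cross-terms: 22, -2, -3, 27, 3  ⇒  Σ = 47
Area = |Σ|/2 = 23.5.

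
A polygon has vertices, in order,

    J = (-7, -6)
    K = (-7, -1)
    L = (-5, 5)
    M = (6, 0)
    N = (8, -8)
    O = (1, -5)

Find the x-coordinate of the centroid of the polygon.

Apply the shoelace formula. First the cross-terms c_i = x_i·y_{i+1} − x_{i+1}·y_i:
  -35, -40, -30, -48, -32, -41  ⇒  2A = -226, A = -113.
Then Σ (x_i + x_{i+1})·c_i = 226, so x̄ = 226 / (6·(-113)) = -1/3.

-1/3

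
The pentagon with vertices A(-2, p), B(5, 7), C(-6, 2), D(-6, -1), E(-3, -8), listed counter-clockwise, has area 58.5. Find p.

-4

The doubled signed area Σ (x_i y_{i+1} − x_{i+1} y_i) is linear in p.
With p=0 it equals 85; the coefficient of p is -8 (from the two edges through A).
So -8·p + 85 = 2·58.5 = 117 ⇒ p = -4.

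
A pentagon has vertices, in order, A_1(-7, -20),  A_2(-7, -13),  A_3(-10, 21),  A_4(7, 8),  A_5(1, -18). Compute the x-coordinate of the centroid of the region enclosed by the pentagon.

Apply the shoelace formula. First the cross-terms c_i = x_i·y_{i+1} − x_{i+1}·y_i:
  -49, -277, -227, -134, -146  ⇒  2A = -833, A = -416.5.
Then Σ (x_i + x_{i+1})·c_i = 5880, so x̄ = 5880 / (6·(-416.5)) = -40/17.

-40/17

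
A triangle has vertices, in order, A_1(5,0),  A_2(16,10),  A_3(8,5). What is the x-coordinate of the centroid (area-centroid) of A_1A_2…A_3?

Apply Gauss's area formula. First the cross-terms c_i = x_i·y_{i+1} − x_{i+1}·y_i:
  50, 0, -25  ⇒  2A = 25, A = 12.5.
Then Σ (x_i + x_{i+1})·c_i = 725, so x̄ = 725 / (6·12.5) = 29/3.

29/3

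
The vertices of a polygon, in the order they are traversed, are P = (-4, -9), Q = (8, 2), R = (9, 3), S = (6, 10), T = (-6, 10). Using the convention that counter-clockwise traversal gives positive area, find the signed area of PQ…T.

178

Cross-terms: 64, 6, 72, 120, 94  ⇒  Σ = 356
Signed area = Σ/2 = 178 (positive ⇒ counter-clockwise traversal).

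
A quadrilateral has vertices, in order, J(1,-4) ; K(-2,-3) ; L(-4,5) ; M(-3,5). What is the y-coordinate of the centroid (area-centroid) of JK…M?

Apply Gauss's area formula. First the cross-terms c_i = x_i·y_{i+1} − x_{i+1}·y_i:
  -11, -22, -5, 7  ⇒  2A = -31, A = -15.5.
Then Σ (y_i + y_{i+1})·c_i = -10, so ȳ = -10 / (6·(-15.5)) = 10/93.

10/93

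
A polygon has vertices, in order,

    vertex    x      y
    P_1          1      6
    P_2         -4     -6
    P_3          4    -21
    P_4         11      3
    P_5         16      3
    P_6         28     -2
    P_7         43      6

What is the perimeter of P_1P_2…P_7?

|P_1P_2| = √((-5)² + (-12)²) = √169 = 13
|P_2P_3| = √((8)² + (-15)²) = √289 = 17
|P_3P_4| = √((7)² + (24)²) = √625 = 25
|P_4P_5| = √((5)² + (0)²) = √25 = 5
|P_5P_6| = √((12)² + (-5)²) = √169 = 13
|P_6P_7| = √((15)² + (8)²) = √289 = 17
|P_7P_1| = √((-42)² + (0)²) = √1764 = 42
Perimeter = 13 + 17 + 25 + 5 + 13 + 17 + 42 = 132.

132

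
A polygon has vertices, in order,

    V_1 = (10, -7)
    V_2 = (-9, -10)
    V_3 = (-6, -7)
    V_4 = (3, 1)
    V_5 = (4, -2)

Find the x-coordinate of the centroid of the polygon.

Apply Gauss's area formula. First the cross-terms c_i = x_i·y_{i+1} − x_{i+1}·y_i:
  -163, 3, 15, -10, -8  ⇒  2A = -163, A = -81.5.
Then Σ (x_i + x_{i+1})·c_i = -435, so x̄ = -435 / (6·(-81.5)) = 145/163.

145/163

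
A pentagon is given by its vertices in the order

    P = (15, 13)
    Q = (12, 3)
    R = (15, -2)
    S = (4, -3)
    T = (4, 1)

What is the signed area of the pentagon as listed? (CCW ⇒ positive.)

Apply the shoelace (surveyor's) formula: 2A = Σ (x_i·y_{i+1} − x_{i+1}·y_i), indices taken mod 5.
Σ = (-111) + (-69) + (-37) + (16) + (37) = -164
Signed area = Σ/2 = -82 (negative ⇒ clockwise traversal).

-82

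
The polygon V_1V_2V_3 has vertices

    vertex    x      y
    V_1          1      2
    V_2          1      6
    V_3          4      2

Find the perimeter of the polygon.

|V_1V_2| = √((0)² + (4)²) = √16 = 4
|V_2V_3| = √((3)² + (-4)²) = √25 = 5
|V_3V_1| = √((-3)² + (0)²) = √9 = 3
Perimeter = 4 + 5 + 3 = 12.

12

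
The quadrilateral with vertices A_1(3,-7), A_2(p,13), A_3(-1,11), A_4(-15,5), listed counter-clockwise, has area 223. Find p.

8

Write out the shoelace sum; only the two edges meeting at A_2 involve p:
2·Area = [(3·13 − p·(-7)) + (p·11 − (-1)·13)] + 250
       = 18·p + 302 = 446
⇒ p = 8.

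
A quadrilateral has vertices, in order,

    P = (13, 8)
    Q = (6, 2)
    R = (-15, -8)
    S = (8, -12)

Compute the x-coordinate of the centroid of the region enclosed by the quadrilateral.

332/159

Apply Gauss's area formula. First the cross-terms c_i = x_i·y_{i+1} − x_{i+1}·y_i:
  -22, -18, 244, 220  ⇒  2A = 424, A = 212.
Then Σ (x_i + x_{i+1})·c_i = 2656, so x̄ = 2656 / (6·212) = 332/159.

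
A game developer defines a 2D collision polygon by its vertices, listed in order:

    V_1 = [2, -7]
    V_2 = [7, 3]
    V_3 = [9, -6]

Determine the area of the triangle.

32.5

Apply the surveyor's formula: 2A = Σ (x_i·y_{i+1} − x_{i+1}·y_i), indices taken mod 3.
Σ = (55) + (-69) + (-51) = -65
Area = |Σ|/2 = 32.5.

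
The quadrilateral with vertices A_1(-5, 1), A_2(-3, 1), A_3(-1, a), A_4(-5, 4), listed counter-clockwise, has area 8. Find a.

Write out the shoelace sum; only the two edges meeting at A_3 involve a:
2·Area = [((-3)·a − (-1)·1) + ((-1)·4 − (-5)·a)] + 13
       = 2·a + 10 = 16
⇒ a = 3.

3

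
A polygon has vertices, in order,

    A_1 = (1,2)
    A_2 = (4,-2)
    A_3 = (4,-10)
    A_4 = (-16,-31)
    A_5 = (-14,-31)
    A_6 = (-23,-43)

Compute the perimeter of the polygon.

110

|A_1A_2| = √((3)² + (-4)²) = √25 = 5
|A_2A_3| = √((0)² + (-8)²) = √64 = 8
|A_3A_4| = √((-20)² + (-21)²) = √841 = 29
|A_4A_5| = √((2)² + (0)²) = √4 = 2
|A_5A_6| = √((-9)² + (-12)²) = √225 = 15
|A_6A_1| = √((24)² + (45)²) = √2601 = 51
Perimeter = 5 + 8 + 29 + 2 + 15 + 51 = 110.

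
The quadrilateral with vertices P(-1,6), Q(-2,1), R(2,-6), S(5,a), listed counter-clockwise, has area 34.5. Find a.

-4

Write out the shoelace sum; only the two edges meeting at S involve a:
2·Area = [(2·a − 5·(-6)) + (5·6 − (-1)·a)] + 21
       = 3·a + 81 = 69
⇒ a = -4.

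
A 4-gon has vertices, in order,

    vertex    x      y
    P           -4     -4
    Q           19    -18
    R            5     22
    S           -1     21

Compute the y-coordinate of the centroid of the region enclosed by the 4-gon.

Apply Gauss's area formula. First the cross-terms c_i = x_i·y_{i+1} − x_{i+1}·y_i:
  148, 508, 127, 88  ⇒  2A = 871, A = 435.5.
Then Σ (y_i + y_{i+1})·c_i = 5733, so ȳ = 5733 / (6·435.5) = 147/67.

147/67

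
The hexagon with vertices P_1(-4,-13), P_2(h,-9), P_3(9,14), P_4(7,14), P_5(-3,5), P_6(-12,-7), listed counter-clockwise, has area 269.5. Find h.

4

The doubled signed area Σ (x_i y_{i+1} − x_{i+1} y_i) is linear in h.
With h=0 it equals 431; the coefficient of h is 27 (from the two edges through P_2).
So 27·h + 431 = 2·269.5 = 539 ⇒ h = 4.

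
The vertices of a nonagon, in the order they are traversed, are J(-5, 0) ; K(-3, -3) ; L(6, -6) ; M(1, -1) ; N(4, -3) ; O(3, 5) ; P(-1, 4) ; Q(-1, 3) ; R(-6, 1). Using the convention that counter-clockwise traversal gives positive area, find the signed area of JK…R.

60.5

Apply the shoelace formula: 2A = Σ (x_i·y_{i+1} − x_{i+1}·y_i), indices taken mod 9.
Σ = (15) + (36) + (0) + (1) + (29) + (17) + (1) + (17) + (5) = 121
Signed area = Σ/2 = 60.5 (positive ⇒ counter-clockwise traversal).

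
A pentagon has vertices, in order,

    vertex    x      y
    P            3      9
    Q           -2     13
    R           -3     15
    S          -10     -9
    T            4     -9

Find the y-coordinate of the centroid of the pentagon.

Apply Gauss's area formula. First the cross-terms c_i = x_i·y_{i+1} − x_{i+1}·y_i:
  57, 9, 177, 126, 63  ⇒  2A = 432, A = 216.
Then Σ (y_i + y_{i+1})·c_i = 300, so ȳ = 300 / (6·216) = 25/108.

25/108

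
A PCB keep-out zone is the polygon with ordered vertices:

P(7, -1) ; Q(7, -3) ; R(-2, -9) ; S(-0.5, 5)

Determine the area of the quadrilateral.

66

Cross-terms: -14, -69, -14.5, -34.5  ⇒  Σ = -132
Area = |Σ|/2 = 66.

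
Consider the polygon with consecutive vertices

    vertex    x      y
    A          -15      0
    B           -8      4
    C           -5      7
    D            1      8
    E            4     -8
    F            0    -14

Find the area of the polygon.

224.5

Apply the shoelace formula: 2A = Σ (x_i·y_{i+1} − x_{i+1}·y_i), indices taken mod 6.
Σ = (-60) + (-36) + (-47) + (-40) + (-56) + (-210) = -449
Area = |Σ|/2 = 224.5.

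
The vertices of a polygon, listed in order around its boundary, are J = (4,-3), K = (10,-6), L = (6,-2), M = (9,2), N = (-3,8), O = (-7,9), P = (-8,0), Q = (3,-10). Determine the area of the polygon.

Apply the shoelace (surveyor's) formula: 2A = Σ (x_i·y_{i+1} − x_{i+1}·y_i), indices taken mod 8.
J→K: (4)(-6) − (10)(-3) = 6
K→L: (10)(-2) − (6)(-6) = 16
L→M: (6)(2) − (9)(-2) = 30
M→N: (9)(8) − (-3)(2) = 78
N→O: (-3)(9) − (-7)(8) = 29
O→P: (-7)(0) − (-8)(9) = 72
P→Q: (-8)(-10) − (3)(0) = 80
Q→J: (3)(-3) − (4)(-10) = 31
Σ = 342
Area = |Σ|/2 = 171.

171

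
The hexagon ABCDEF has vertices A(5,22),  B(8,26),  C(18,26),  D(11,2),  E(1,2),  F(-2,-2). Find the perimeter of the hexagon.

80

|AB| = √((3)² + (4)²) = √25 = 5
|BC| = √((10)² + (0)²) = √100 = 10
|CD| = √((-7)² + (-24)²) = √625 = 25
|DE| = √((-10)² + (0)²) = √100 = 10
|EF| = √((-3)² + (-4)²) = √25 = 5
|FA| = √((7)² + (24)²) = √625 = 25
Perimeter = 5 + 10 + 25 + 10 + 5 + 25 = 80.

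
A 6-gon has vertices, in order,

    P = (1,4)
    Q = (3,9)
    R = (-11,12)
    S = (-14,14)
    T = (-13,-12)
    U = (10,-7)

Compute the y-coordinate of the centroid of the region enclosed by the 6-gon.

Apply the shoelace (surveyor's) formula. First the cross-terms c_i = x_i·y_{i+1} − x_{i+1}·y_i:
  -3, 135, 14, 350, 211, 47  ⇒  2A = 754, A = 377.
Then Σ (y_i + y_{i+1})·c_i = -290, so ȳ = -290 / (6·377) = -5/39.

-5/39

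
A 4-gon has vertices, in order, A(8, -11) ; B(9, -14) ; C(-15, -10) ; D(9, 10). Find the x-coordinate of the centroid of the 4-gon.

2/3

Apply the surveyor's formula. First the cross-terms c_i = x_i·y_{i+1} − x_{i+1}·y_i:
  -13, -300, -60, -179  ⇒  2A = -552, A = -276.
Then Σ (x_i + x_{i+1})·c_i = -1104, so x̄ = -1104 / (6·(-276)) = 2/3.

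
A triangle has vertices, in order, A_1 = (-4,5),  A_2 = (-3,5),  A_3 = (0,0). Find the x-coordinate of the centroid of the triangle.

-7/3

Apply Gauss's area formula. First the cross-terms c_i = x_i·y_{i+1} − x_{i+1}·y_i:
  -5, 0, 0  ⇒  2A = -5, A = -2.5.
Then Σ (x_i + x_{i+1})·c_i = 35, so x̄ = 35 / (6·(-2.5)) = -7/3.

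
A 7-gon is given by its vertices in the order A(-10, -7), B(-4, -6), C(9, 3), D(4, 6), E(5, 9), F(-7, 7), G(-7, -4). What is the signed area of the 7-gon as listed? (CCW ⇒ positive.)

153

Apply the shoelace formula: 2A = Σ (x_i·y_{i+1} − x_{i+1}·y_i), indices taken mod 7.
A→B: (-10)(-6) − (-4)(-7) = 32
B→C: (-4)(3) − (9)(-6) = 42
C→D: (9)(6) − (4)(3) = 42
D→E: (4)(9) − (5)(6) = 6
E→F: (5)(7) − (-7)(9) = 98
F→G: (-7)(-4) − (-7)(7) = 77
G→A: (-7)(-7) − (-10)(-4) = 9
Σ = 306
Signed area = Σ/2 = 153 (positive ⇒ counter-clockwise traversal).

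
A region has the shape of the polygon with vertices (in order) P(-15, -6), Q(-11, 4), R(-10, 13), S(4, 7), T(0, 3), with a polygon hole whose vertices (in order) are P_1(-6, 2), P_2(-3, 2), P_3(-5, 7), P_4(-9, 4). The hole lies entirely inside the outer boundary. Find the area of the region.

131

Outer boundary:
Apply the surveyor's formula: 2A = Σ (x_i·y_{i+1} − x_{i+1}·y_i), indices taken mod 5.
Σ = (-126) + (-103) + (-122) + (12) + (45) = -294
Area = |Σ|/2 = 147.
Hole:
Cross-terms: -6, -11, 43, 6  ⇒  Σ = 32
Area = |Σ|/2 = 16.
Net area = 147 − 16 = 131.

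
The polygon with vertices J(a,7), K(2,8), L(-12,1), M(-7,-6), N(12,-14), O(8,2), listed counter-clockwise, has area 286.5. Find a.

Write out the shoelace sum; only the two edges meeting at J involve a:
2·Area = [(8·7 − a·2) + (a·8 − 2·7)] + 483
       = 6·a + 525 = 573
⇒ a = 8.

8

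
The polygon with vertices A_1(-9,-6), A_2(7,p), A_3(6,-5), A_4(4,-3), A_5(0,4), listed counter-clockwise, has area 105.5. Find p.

The doubled signed area Σ (x_i y_{i+1} − x_{i+1} y_i) is linear in p.
With p=0 it equals 61; the coefficient of p is -15 (from the two edges through A_2).
So -15·p + 61 = 2·105.5 = 211 ⇒ p = -10.

-10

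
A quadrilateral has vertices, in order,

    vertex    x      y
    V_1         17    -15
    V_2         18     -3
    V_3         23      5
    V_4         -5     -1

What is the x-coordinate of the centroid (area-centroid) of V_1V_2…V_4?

1277/118

Apply Gauss's area formula. First the cross-terms c_i = x_i·y_{i+1} − x_{i+1}·y_i:
  219, 159, 2, 92  ⇒  2A = 472, A = 236.
Then Σ (x_i + x_{i+1})·c_i = 15324, so x̄ = 15324 / (6·236) = 1277/118.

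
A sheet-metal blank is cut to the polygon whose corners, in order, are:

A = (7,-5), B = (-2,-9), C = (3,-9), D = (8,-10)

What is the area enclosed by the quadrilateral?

Apply the surveyor's formula: 2A = Σ (x_i·y_{i+1} − x_{i+1}·y_i), indices taken mod 4.
Cross-terms: -73, 45, 42, 30  ⇒  Σ = 44
Area = |Σ|/2 = 22.

22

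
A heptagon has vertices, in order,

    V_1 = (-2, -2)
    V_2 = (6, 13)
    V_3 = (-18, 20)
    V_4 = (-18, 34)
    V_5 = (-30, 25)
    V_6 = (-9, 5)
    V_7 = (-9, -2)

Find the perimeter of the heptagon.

|V_1V_2| = √((8)² + (15)²) = √289 = 17
|V_2V_3| = √((-24)² + (7)²) = √625 = 25
|V_3V_4| = √((0)² + (14)²) = √196 = 14
|V_4V_5| = √((-12)² + (-9)²) = √225 = 15
|V_5V_6| = √((21)² + (-20)²) = √841 = 29
|V_6V_7| = √((0)² + (-7)²) = √49 = 7
|V_7V_1| = √((7)² + (0)²) = √49 = 7
Perimeter = 17 + 25 + 14 + 15 + 29 + 7 + 7 = 114.

114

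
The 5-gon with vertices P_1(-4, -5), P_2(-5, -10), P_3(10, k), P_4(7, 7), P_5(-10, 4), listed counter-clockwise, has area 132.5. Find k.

Write out the shoelace sum; only the two edges meeting at P_3 involve k:
2·Area = [((-5)·k − 10·(-10)) + (10·7 − 7·k)] + 179
       = -12·k + 349 = 265
⇒ k = 7.

7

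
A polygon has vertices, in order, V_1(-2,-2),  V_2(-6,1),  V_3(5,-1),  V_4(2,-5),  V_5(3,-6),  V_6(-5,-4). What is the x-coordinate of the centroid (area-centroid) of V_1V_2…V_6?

-35/219

Apply the shoelace formula. First the cross-terms c_i = x_i·y_{i+1} − x_{i+1}·y_i:
  -14, 1, -23, 3, -42, 2  ⇒  2A = -73, A = -36.5.
Then Σ (x_i + x_{i+1})·c_i = 35, so x̄ = 35 / (6·(-36.5)) = -35/219.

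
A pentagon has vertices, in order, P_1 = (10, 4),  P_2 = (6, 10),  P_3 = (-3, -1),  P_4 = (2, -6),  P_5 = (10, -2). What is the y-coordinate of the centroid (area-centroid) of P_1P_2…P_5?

203/177

Apply Gauss's area formula. First the cross-terms c_i = x_i·y_{i+1} − x_{i+1}·y_i:
  76, 24, 20, 56, 60  ⇒  2A = 236, A = 118.
Then Σ (y_i + y_{i+1})·c_i = 812, so ȳ = 812 / (6·118) = 203/177.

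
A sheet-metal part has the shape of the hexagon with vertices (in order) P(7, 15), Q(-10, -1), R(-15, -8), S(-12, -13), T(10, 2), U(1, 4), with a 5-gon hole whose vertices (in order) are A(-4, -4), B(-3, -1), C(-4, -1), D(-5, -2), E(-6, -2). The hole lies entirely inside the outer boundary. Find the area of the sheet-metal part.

Outer boundary:
Apply the surveyor's formula: 2A = Σ (x_i·y_{i+1} − x_{i+1}·y_i), indices taken mod 6.
Σ = (143) + (65) + (99) + (106) + (38) + (-13) = 438
Area = |Σ|/2 = 219.
Hole:
Apply the shoelace formula: 2A = Σ (x_i·y_{i+1} − x_{i+1}·y_i), indices taken mod 5.
Cross-terms: -8, -1, 3, -2, 16  ⇒  Σ = 8
Area = |Σ|/2 = 4.
Net area = 219 − 4 = 215.

215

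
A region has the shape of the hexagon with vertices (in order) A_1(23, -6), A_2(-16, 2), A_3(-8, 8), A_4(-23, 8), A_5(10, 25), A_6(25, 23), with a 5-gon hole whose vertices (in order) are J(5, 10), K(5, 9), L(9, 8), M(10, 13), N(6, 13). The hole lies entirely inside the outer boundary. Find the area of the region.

Outer boundary:
Apply the shoelace (surveyor's) formula: 2A = Σ (x_i·y_{i+1} − x_{i+1}·y_i), indices taken mod 6.
Σ = (-50) + (-112) + (120) + (-655) + (-395) + (-679) = -1771
Area = |Σ|/2 = 885.5.
Hole:
Apply the shoelace formula: 2A = Σ (x_i·y_{i+1} − x_{i+1}·y_i), indices taken mod 5.
J→K: (5)(9) − (5)(10) = -5
K→L: (5)(8) − (9)(9) = -41
L→M: (9)(13) − (10)(8) = 37
M→N: (10)(13) − (6)(13) = 52
N→J: (6)(10) − (5)(13) = -5
Σ = 38
Area = |Σ|/2 = 19.
Net area = 885.5 − 19 = 866.5.

866.5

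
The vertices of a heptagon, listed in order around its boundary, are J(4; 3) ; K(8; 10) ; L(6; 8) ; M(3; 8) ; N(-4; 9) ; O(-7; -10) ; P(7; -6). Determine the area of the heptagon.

181.5

Σ = (16) + (4) + (24) + (59) + (103) + (112) + (45) = 363
Area = |Σ|/2 = 181.5.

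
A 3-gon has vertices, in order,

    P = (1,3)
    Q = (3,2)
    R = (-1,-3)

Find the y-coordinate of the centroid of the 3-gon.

2/3

Apply the shoelace formula. First the cross-terms c_i = x_i·y_{i+1} − x_{i+1}·y_i:
  -7, -7, 0  ⇒  2A = -14, A = -7.
Then Σ (y_i + y_{i+1})·c_i = -28, so ȳ = -28 / (6·(-7)) = 2/3.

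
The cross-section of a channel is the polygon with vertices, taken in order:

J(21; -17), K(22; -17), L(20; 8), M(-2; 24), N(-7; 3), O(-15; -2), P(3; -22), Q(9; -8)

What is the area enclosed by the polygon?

Cross-terms: 17, 516, 496, 162, 59, 336, 174, 15  ⇒  Σ = 1775
Area = |Σ|/2 = 887.5.

887.5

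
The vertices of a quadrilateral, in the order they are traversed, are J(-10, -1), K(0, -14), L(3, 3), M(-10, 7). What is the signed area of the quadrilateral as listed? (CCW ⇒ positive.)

156.5

Apply the surveyor's formula: 2A = Σ (x_i·y_{i+1} − x_{i+1}·y_i), indices taken mod 4.
J→K: (-10)(-14) − (0)(-1) = 140
K→L: (0)(3) − (3)(-14) = 42
L→M: (3)(7) − (-10)(3) = 51
M→J: (-10)(-1) − (-10)(7) = 80
Σ = 313
Signed area = Σ/2 = 156.5 (positive ⇒ counter-clockwise traversal).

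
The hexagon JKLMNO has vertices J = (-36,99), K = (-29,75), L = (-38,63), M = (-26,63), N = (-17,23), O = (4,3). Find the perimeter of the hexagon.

|JK| = √((7)² + (-24)²) = √625 = 25
|KL| = √((-9)² + (-12)²) = √225 = 15
|LM| = √((12)² + (0)²) = √144 = 12
|MN| = √((9)² + (-40)²) = √1681 = 41
|NO| = √((21)² + (-20)²) = √841 = 29
|OJ| = √((-40)² + (96)²) = √10816 = 104
Perimeter = 25 + 15 + 12 + 41 + 29 + 104 = 226.

226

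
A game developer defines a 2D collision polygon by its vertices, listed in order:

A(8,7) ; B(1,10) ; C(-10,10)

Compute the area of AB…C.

A→B: (8)(10) − (1)(7) = 73
B→C: (1)(10) − (-10)(10) = 110
C→A: (-10)(7) − (8)(10) = -150
Σ = 33
Area = |Σ|/2 = 16.5.

16.5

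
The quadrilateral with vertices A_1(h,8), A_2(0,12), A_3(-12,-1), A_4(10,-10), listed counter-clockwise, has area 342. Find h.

Write out the shoelace sum; only the two edges meeting at A_1 involve h:
2·Area = [(10·8 − h·(-10)) + (h·12 − 0·8)] + 274
       = 22·h + 354 = 684
⇒ h = 15.

15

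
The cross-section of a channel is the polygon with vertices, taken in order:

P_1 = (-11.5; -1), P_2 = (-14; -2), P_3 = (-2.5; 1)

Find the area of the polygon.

2

Apply Gauss's area formula: 2A = Σ (x_i·y_{i+1} − x_{i+1}·y_i), indices taken mod 3.
Cross-terms: 9, -19, 14  ⇒  Σ = 4
Area = |Σ|/2 = 2.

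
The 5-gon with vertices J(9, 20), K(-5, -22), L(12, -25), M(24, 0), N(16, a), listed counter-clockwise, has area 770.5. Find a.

22

The doubled signed area Σ (x_i y_{i+1} − x_{i+1} y_i) is linear in a.
With a=0 it equals 1211; the coefficient of a is 15 (from the two edges through N).
So 15·a + 1211 = 2·770.5 = 1541 ⇒ a = 22.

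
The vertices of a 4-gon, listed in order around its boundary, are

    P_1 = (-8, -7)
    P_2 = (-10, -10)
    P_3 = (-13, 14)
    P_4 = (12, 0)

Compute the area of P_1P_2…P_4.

256

Apply the shoelace (surveyor's) formula: 2A = Σ (x_i·y_{i+1} − x_{i+1}·y_i), indices taken mod 4.
Σ = (10) + (-270) + (-168) + (-84) = -512
Area = |Σ|/2 = 256.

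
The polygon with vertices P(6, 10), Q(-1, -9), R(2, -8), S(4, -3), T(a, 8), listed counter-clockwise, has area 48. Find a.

8

Write out the shoelace sum; only the two edges meeting at T involve a:
2·Area = [(4·8 − a·(-3)) + (a·10 − 6·8)] + 8
       = 13·a + -8 = 96
⇒ a = 8.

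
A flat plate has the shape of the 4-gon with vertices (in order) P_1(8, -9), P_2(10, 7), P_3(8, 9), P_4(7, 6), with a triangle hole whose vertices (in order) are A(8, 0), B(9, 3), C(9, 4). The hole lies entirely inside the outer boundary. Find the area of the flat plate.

26.5

Outer boundary:
Apply the surveyor's formula: 2A = Σ (x_i·y_{i+1} − x_{i+1}·y_i), indices taken mod 4.
Σ = (146) + (34) + (-15) + (-111) = 54
Area = |Σ|/2 = 27.
Hole:
Σ = (24) + (9) + (-32) = 1
Area = |Σ|/2 = 0.5.
Net area = 27 − 0.5 = 26.5.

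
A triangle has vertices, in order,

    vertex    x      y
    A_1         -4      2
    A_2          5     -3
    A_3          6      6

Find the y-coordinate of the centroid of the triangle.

Apply the shoelace (surveyor's) formula. First the cross-terms c_i = x_i·y_{i+1} − x_{i+1}·y_i:
  2, 48, 36  ⇒  2A = 86, A = 43.
Then Σ (y_i + y_{i+1})·c_i = 430, so ȳ = 430 / (6·43) = 5/3.

5/3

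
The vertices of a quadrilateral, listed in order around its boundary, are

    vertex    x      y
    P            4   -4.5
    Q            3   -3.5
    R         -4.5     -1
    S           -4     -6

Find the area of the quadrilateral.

22.875

Σ = (-0.5) + (-18.75) + (23) + (42) = 45.75
Area = |Σ|/2 = 22.875.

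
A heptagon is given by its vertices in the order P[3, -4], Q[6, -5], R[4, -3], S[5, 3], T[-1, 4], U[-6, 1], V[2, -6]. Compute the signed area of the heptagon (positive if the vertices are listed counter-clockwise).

Σ = (9) + (2) + (27) + (23) + (23) + (34) + (10) = 128
Signed area = Σ/2 = 64 (positive ⇒ counter-clockwise traversal).

64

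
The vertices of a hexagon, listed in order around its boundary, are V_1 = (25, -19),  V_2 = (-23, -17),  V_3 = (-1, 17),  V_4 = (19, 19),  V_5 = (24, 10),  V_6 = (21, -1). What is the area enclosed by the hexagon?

1243

Σ = (-862) + (-408) + (-342) + (-266) + (-234) + (-374) = -2486
Area = |Σ|/2 = 1243.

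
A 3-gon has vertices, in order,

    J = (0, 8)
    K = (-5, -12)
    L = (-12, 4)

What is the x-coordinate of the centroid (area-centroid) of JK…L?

Apply Gauss's area formula. First the cross-terms c_i = x_i·y_{i+1} − x_{i+1}·y_i:
  40, -164, -96  ⇒  2A = -220, A = -110.
Then Σ (x_i + x_{i+1})·c_i = 3740, so x̄ = 3740 / (6·(-110)) = -17/3.

-17/3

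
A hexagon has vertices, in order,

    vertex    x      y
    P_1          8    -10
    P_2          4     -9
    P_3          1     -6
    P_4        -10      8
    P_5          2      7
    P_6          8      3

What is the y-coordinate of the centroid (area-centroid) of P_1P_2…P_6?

37/113

Apply the shoelace (surveyor's) formula. First the cross-terms c_i = x_i·y_{i+1} − x_{i+1}·y_i:
  -32, -15, -52, -86, -50, -104  ⇒  2A = -339, A = -169.5.
Then Σ (y_i + y_{i+1})·c_i = -333, so ȳ = -333 / (6·(-169.5)) = 37/113.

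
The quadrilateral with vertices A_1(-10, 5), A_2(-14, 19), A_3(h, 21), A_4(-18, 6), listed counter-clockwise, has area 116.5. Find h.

-23

Write out the shoelace sum; only the two edges meeting at A_3 involve h:
2·Area = [((-14)·21 − h·19) + (h·6 − (-18)·21)] + -150
       = -13·h + -66 = 233
⇒ h = -23.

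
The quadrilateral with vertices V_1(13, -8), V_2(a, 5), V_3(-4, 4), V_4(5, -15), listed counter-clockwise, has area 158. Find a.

The doubled signed area Σ (x_i y_{i+1} − x_{i+1} y_i) is linear in a.
With a=0 it equals 280; the coefficient of a is 12 (from the two edges through V_2).
So 12·a + 280 = 2·158 = 316 ⇒ a = 3.

3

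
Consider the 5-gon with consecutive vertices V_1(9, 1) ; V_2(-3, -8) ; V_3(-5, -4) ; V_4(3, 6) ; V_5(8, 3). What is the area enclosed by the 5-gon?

86.5

Apply the shoelace (surveyor's) formula: 2A = Σ (x_i·y_{i+1} − x_{i+1}·y_i), indices taken mod 5.
V_1→V_2: (9)(-8) − (-3)(1) = -69
V_2→V_3: (-3)(-4) − (-5)(-8) = -28
V_3→V_4: (-5)(6) − (3)(-4) = -18
V_4→V_5: (3)(3) − (8)(6) = -39
V_5→V_1: (8)(1) − (9)(3) = -19
Σ = -173
Area = |Σ|/2 = 86.5.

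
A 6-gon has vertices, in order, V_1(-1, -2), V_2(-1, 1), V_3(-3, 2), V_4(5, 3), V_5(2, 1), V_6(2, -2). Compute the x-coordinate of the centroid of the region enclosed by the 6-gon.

Apply the surveyor's formula. First the cross-terms c_i = x_i·y_{i+1} − x_{i+1}·y_i:
  -3, 1, -19, -1, -6, -6  ⇒  2A = -34, A = -17.
Then Σ (x_i + x_{i+1})·c_i = -73, so x̄ = -73 / (6·(-17)) = 73/102.

73/102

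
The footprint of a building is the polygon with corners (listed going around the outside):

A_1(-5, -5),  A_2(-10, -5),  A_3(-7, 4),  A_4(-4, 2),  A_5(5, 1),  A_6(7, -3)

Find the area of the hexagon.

92

Cross-terms: -25, -75, 2, -14, -22, -50  ⇒  Σ = -184
Area = |Σ|/2 = 92.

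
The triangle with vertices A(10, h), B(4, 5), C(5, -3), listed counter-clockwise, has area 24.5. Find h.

The doubled signed area Σ (x_i y_{i+1} − x_{i+1} y_i) is linear in h.
With h=0 it equals 43; the coefficient of h is 1 (from the two edges through A).
So 1·h + 43 = 2·24.5 = 49 ⇒ h = 6.

6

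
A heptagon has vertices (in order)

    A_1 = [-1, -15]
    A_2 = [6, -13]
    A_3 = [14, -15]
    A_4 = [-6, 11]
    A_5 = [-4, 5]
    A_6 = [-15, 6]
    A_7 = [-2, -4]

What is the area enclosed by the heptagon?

211

Apply Gauss's area formula: 2A = Σ (x_i·y_{i+1} − x_{i+1}·y_i), indices taken mod 7.
Σ = (103) + (92) + (64) + (14) + (51) + (72) + (26) = 422
Area = |Σ|/2 = 211.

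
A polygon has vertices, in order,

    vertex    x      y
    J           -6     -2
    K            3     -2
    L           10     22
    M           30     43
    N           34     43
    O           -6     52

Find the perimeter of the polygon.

162

|JK| = √((9)² + (0)²) = √81 = 9
|KL| = √((7)² + (24)²) = √625 = 25
|LM| = √((20)² + (21)²) = √841 = 29
|MN| = √((4)² + (0)²) = √16 = 4
|NO| = √((-40)² + (9)²) = √1681 = 41
|OJ| = √((0)² + (-54)²) = √2916 = 54
Perimeter = 9 + 25 + 29 + 4 + 41 + 54 = 162.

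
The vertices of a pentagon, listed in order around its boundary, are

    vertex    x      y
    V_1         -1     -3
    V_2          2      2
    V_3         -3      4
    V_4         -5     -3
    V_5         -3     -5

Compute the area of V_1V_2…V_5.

Apply the surveyor's formula: 2A = Σ (x_i·y_{i+1} − x_{i+1}·y_i), indices taken mod 5.
Cross-terms: 4, 14, 29, 16, 4  ⇒  Σ = 67
Area = |Σ|/2 = 33.5.

33.5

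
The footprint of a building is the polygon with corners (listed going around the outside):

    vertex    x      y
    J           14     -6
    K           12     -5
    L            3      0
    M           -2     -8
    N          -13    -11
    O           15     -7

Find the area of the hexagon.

Apply the surveyor's formula: 2A = Σ (x_i·y_{i+1} − x_{i+1}·y_i), indices taken mod 6.
Σ = (2) + (15) + (-24) + (-82) + (256) + (8) = 175
Area = |Σ|/2 = 87.5.

87.5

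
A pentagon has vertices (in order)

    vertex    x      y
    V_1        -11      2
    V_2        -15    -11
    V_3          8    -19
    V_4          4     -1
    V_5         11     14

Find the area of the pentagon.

417.5

Apply the shoelace formula: 2A = Σ (x_i·y_{i+1} − x_{i+1}·y_i), indices taken mod 5.
V_1→V_2: (-11)(-11) − (-15)(2) = 151
V_2→V_3: (-15)(-19) − (8)(-11) = 373
V_3→V_4: (8)(-1) − (4)(-19) = 68
V_4→V_5: (4)(14) − (11)(-1) = 67
V_5→V_1: (11)(2) − (-11)(14) = 176
Σ = 835
Area = |Σ|/2 = 417.5.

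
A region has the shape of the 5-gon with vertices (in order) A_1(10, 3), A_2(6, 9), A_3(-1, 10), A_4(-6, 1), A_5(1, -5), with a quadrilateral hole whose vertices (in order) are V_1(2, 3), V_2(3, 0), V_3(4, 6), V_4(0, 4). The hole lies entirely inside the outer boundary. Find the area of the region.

132.5

Outer boundary:
Apply the shoelace (surveyor's) formula: 2A = Σ (x_i·y_{i+1} − x_{i+1}·y_i), indices taken mod 5.
A_1→A_2: (10)(9) − (6)(3) = 72
A_2→A_3: (6)(10) − (-1)(9) = 69
A_3→A_4: (-1)(1) − (-6)(10) = 59
A_4→A_5: (-6)(-5) − (1)(1) = 29
A_5→A_1: (1)(3) − (10)(-5) = 53
Σ = 282
Area = |Σ|/2 = 141.
Hole:
Apply the shoelace (surveyor's) formula: 2A = Σ (x_i·y_{i+1} − x_{i+1}·y_i), indices taken mod 4.
Σ = (-9) + (18) + (16) + (-8) = 17
Area = |Σ|/2 = 8.5.
Net area = 141 − 8.5 = 132.5.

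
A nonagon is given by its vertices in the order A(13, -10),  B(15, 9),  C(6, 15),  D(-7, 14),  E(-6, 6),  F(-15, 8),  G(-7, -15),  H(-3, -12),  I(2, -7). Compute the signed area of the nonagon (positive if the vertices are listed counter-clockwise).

Apply the surveyor's formula: 2A = Σ (x_i·y_{i+1} − x_{i+1}·y_i), indices taken mod 9.
A→B: (13)(9) − (15)(-10) = 267
B→C: (15)(15) − (6)(9) = 171
C→D: (6)(14) − (-7)(15) = 189
D→E: (-7)(6) − (-6)(14) = 42
E→F: (-6)(8) − (-15)(6) = 42
F→G: (-15)(-15) − (-7)(8) = 281
G→H: (-7)(-12) − (-3)(-15) = 39
H→I: (-3)(-7) − (2)(-12) = 45
I→A: (2)(-10) − (13)(-7) = 71
Σ = 1147
Signed area = Σ/2 = 573.5 (positive ⇒ counter-clockwise traversal).

573.5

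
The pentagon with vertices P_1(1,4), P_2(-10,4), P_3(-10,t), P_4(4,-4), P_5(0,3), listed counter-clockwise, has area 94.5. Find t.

Write out the shoelace sum; only the two edges meeting at P_3 involve t:
2·Area = [((-10)·t − (-10)·4) + ((-10)·(-4) − 4·t)] + 53
       = -14·t + 133 = 189
⇒ t = -4.

-4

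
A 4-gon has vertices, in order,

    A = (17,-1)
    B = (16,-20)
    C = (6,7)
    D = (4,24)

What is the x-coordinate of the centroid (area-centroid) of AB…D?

1090/97

Apply the shoelace formula. First the cross-terms c_i = x_i·y_{i+1} − x_{i+1}·y_i:
  -324, 232, 116, -412  ⇒  2A = -388, A = -194.
Then Σ (x_i + x_{i+1})·c_i = -13080, so x̄ = -13080 / (6·(-194)) = 1090/97.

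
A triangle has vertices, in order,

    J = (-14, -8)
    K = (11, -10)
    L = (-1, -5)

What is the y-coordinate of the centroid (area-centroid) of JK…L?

-23/3

Apply the surveyor's formula. First the cross-terms c_i = x_i·y_{i+1} − x_{i+1}·y_i:
  228, -65, -62  ⇒  2A = 101, A = 50.5.
Then Σ (y_i + y_{i+1})·c_i = -2323, so ȳ = -2323 / (6·50.5) = -23/3.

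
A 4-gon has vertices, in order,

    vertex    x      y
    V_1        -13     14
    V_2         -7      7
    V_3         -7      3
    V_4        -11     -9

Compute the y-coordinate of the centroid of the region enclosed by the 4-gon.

376/105

Apply the surveyor's formula. First the cross-terms c_i = x_i·y_{i+1} − x_{i+1}·y_i:
  7, 28, 96, -271  ⇒  2A = -140, A = -70.
Then Σ (y_i + y_{i+1})·c_i = -1504, so ȳ = -1504 / (6·(-70)) = 376/105.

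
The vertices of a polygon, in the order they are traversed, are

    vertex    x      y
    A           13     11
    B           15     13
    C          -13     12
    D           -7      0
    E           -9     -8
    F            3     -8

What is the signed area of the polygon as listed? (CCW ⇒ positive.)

Σ = (4) + (349) + (84) + (56) + (96) + (137) = 726
Signed area = Σ/2 = 363 (positive ⇒ counter-clockwise traversal).

363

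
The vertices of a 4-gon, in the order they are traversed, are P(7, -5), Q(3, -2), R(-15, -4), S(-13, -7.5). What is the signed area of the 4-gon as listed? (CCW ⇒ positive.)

Σ = (1) + (-42) + (60.5) + (117.5) = 137
Signed area = Σ/2 = 68.5 (positive ⇒ counter-clockwise traversal).

68.5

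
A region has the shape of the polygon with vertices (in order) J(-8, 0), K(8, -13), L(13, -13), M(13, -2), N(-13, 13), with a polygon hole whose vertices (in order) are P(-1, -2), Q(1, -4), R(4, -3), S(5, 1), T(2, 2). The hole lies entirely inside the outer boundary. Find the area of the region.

257.5

Outer boundary:
Apply the shoelace (surveyor's) formula: 2A = Σ (x_i·y_{i+1} − x_{i+1}·y_i), indices taken mod 5.
Σ = (104) + (65) + (143) + (143) + (104) = 559
Area = |Σ|/2 = 279.5.
Hole:
Apply Gauss's area formula: 2A = Σ (x_i·y_{i+1} − x_{i+1}·y_i), indices taken mod 5.
Σ = (6) + (13) + (19) + (8) + (-2) = 44
Area = |Σ|/2 = 22.
Net area = 279.5 − 22 = 257.5.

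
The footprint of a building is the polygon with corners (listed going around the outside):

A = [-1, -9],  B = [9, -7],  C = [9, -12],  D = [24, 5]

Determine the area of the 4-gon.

82.5

Apply the shoelace (surveyor's) formula: 2A = Σ (x_i·y_{i+1} − x_{i+1}·y_i), indices taken mod 4.
Σ = (88) + (-45) + (333) + (-211) = 165
Area = |Σ|/2 = 82.5.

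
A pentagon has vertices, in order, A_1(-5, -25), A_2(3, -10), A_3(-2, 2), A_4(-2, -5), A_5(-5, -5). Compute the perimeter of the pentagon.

60

|A_1A_2| = √((8)² + (15)²) = √289 = 17
|A_2A_3| = √((-5)² + (12)²) = √169 = 13
|A_3A_4| = √((0)² + (-7)²) = √49 = 7
|A_4A_5| = √((-3)² + (0)²) = √9 = 3
|A_5A_1| = √((0)² + (-20)²) = √400 = 20
Perimeter = 17 + 13 + 7 + 3 + 20 = 60.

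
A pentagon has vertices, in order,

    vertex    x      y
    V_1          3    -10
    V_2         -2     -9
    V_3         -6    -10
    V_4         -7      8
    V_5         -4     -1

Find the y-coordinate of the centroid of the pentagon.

Apply the shoelace (surveyor's) formula. First the cross-terms c_i = x_i·y_{i+1} − x_{i+1}·y_i:
  -47, -34, -118, 39, 43  ⇒  2A = -117, A = -58.5.
Then Σ (y_i + y_{i+1})·c_i = 1575, so ȳ = 1575 / (6·(-58.5)) = -175/39.

-175/39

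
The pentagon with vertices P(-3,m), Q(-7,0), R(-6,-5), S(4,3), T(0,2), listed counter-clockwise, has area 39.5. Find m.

4

Write out the shoelace sum; only the two edges meeting at P involve m:
2·Area = [(0·m − (-3)·2) + ((-3)·0 − (-7)·m)] + 45
       = 7·m + 51 = 79
⇒ m = 4.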